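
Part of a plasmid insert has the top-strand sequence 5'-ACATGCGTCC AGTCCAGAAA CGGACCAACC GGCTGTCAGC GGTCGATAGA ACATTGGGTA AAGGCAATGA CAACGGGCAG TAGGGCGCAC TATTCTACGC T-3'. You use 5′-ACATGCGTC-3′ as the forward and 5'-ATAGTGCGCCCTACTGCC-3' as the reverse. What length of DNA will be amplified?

Scanning the template, ACATGCGTC occurs at positions 1–9; this primer anneals to the bottom strand there with its 3' end pointing downstream.
Reverse complement of the reverse primer: GGCAGTAGGGCGCACTAT. This occurs on the top strand at positions 76–93.
Amplicon spans positions 1–93: 93 bp.

93 bp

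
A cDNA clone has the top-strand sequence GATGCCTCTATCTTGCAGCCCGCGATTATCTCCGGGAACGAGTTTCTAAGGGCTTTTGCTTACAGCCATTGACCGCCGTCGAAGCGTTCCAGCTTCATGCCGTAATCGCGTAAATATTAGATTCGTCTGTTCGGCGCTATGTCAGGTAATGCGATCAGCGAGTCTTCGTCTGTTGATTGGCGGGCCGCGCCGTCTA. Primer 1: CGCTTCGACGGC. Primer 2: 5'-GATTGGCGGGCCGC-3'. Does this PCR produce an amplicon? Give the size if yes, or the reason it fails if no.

Primer 1 (CGCTTCGACGGC) has reverse complement GCCGTCGAAGCG, which matches the top strand at positions 75–86; primer 1 anneals to the top strand there with its 3' end pointing upstream toward position 75.
Primer 2 (GATTGGCGGGCCGC) matches the top strand directly at positions 175–188; it anneals to the bottom strand with its 3' end pointing downstream toward position 188.
The 3' ends diverge (primer 1 extends toward position 1, primer 2 toward position 196), so the primers never converge on a shared product.

No product — the primers' 3' ends point away from each other.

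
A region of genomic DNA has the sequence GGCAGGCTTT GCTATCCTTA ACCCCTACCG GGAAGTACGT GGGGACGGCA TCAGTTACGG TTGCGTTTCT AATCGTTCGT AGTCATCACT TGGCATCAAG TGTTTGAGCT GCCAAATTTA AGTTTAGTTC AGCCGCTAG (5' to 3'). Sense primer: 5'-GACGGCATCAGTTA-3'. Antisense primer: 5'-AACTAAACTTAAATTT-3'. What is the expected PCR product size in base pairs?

86 bp

Scanning the template, GACGGCATCAGTTA occurs at positions 44–57; this primer anneals to the bottom strand there with its 3' end pointing downstream.
The reverse primer's reverse complement is AAATTTAAGTTTAGTT, which matches the template at positions 114–129.
Product length = (reverse-primer end) − (forward-primer start) + 1 = 129 − 44 + 1 = 86 bp.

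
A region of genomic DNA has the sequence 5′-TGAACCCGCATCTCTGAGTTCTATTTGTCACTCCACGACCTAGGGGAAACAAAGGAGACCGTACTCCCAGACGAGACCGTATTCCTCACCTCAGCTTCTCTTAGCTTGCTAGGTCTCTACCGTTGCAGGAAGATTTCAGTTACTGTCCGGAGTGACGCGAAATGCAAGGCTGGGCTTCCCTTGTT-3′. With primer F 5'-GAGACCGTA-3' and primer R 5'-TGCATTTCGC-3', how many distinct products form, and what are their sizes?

Two products: 112 bp, 94 bp

The forward primer GAGACCGTA matches the top strand at positions 55–63, 73–81.
The reverse primer's reverse complement is GCGAAATGCA, matching at positions 157–166.
Each forward site pairs with the reverse site to give a product ending at position 166: sizes 112, 94 bp.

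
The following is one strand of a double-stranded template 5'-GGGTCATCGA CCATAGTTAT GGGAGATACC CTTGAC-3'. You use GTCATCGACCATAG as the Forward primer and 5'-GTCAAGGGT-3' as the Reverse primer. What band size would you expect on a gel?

Forward primer GTCATCGACCATAG is found on the top strand at positions 3–16.
The reverse primer's reverse complement is ACCCTTGAC, which matches the template at positions 28–36.
Amplicon spans positions 3–36: 34 bp.

34 bp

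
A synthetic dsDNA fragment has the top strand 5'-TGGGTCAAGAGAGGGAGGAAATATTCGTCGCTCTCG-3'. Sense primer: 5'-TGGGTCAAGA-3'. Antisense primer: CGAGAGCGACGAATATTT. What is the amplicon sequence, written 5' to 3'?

5'-TGGGTCAAGAGAGGGAGGAAATATTCGTCGCTCTCG-3'

Scanning the template, TGGGTCAAGA occurs at positions 1–10; this primer anneals to the bottom strand there with its 3' end pointing downstream.
Taking the reverse complement of CGAGAGCGACGAATATTT gives AAATATTCGTCGCTCTCG, found at positions 19–36 on the template; the primer anneals here to the top strand with its 3' end pointing upstream.
The product is the template from position 1 through 36 (36 bp).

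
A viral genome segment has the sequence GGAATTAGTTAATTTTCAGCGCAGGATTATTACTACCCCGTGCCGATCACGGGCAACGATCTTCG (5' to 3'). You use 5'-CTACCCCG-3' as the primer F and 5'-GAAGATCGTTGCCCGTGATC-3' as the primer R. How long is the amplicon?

The forward primer matches the template at positions 33–40.
Taking the reverse complement of GAAGATCGTTGCCCGTGATC gives GATCACGGGCAACGATCTTC, found at positions 45–64 on the template; the primer anneals here to the top strand with its 3' end pointing upstream.
Amplicon spans positions 33–64: 32 bp.

32 bp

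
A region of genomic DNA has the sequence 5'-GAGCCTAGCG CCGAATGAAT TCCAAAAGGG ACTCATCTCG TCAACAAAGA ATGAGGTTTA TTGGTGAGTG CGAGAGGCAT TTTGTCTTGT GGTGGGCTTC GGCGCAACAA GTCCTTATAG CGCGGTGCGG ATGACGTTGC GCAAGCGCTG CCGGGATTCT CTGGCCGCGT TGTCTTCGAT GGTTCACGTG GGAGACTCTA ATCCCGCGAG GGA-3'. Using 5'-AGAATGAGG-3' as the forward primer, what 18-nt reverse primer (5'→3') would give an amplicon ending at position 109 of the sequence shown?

5'-TGTTGCGCCGAAGCCCAC-3'

The forward primer binds at positions 48–56; the product's 3' end on the top strand is position 109.
The reverse primer anneals to the top strand over positions 92–109, i.e. to GTGGGCTTCGGCGCAACA.
Its sequence written 5'→3' is the reverse complement: TGTTGCGCCGAAGCCCAC.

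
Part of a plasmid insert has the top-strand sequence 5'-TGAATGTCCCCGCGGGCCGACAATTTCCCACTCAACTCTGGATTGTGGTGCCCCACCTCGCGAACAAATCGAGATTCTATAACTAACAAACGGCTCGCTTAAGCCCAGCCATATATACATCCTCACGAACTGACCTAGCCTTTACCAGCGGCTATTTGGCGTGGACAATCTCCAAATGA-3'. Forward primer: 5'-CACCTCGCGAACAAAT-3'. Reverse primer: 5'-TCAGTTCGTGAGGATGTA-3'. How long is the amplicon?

80 bp

Forward primer CACCTCGCGAACAAAT is found on the top strand at positions 54–69.
Taking the reverse complement of TCAGTTCGTGAGGATGTA gives TACATCCTCACGAACTGA, found at positions 116–133 on the template; the primer anneals here to the top strand with its 3' end pointing upstream.
The product runs from position 54 to position 133, so its length is 133 − 54 + 1 = 80 bp.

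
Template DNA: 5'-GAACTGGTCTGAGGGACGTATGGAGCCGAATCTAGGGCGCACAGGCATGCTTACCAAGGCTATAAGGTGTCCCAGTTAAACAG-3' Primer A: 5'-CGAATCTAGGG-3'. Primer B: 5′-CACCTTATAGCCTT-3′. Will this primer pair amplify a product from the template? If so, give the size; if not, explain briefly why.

Yes — a 43 bp product.

Primer A (CGAATCTAGGG) matches the top strand at positions 27–37; it acts as a forward primer.
Primer B's reverse complement is AAGGCTATAAGGTG, matching the top strand at positions 56–69; it acts as a reverse primer.
The 3' ends face each other across positions 27–69, giving a 43 bp product.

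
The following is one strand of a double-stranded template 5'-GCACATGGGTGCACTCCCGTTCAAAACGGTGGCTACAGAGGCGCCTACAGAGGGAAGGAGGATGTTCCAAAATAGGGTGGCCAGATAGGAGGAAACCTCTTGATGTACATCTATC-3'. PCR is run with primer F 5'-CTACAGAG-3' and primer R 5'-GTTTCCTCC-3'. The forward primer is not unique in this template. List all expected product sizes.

64 bp, 52 bp

The forward primer CTACAGAG matches the top strand at positions 33–40, 45–52.
The reverse primer's reverse complement is GGAGGAAAC, matching at positions 88–96.
Each forward site pairs with the reverse site to give a product ending at position 96: sizes 64, 52 bp.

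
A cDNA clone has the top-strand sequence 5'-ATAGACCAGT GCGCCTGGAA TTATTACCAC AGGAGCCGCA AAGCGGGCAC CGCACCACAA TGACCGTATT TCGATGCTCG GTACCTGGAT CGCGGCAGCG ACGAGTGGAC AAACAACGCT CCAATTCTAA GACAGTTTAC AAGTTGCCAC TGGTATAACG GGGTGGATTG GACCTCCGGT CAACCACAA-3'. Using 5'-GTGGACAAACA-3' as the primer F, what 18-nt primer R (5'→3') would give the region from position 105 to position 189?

The product's 3' end on the top strand is position 189.
The reverse primer anneals to the top strand over positions 172–189, i.e. to ACCTCCGGTCAACCACAA.
Its sequence written 5'→3' is the reverse complement: TTGTGGTTGACCGGAGGT.

5'-TTGTGGTTGACCGGAGGT-3'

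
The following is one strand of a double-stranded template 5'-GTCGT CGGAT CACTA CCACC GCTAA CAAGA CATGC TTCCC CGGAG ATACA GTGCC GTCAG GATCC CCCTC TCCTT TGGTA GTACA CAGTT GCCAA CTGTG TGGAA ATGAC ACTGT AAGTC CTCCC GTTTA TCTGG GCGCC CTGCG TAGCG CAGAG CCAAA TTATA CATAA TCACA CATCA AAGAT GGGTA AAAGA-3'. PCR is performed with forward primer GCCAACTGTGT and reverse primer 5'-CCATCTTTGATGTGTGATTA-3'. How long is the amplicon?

97 bp

Scanning the template, GCCAACTGTGT occurs at positions 91–101; this primer anneals to the bottom strand there with its 3' end pointing downstream.
Reverse complement of the reverse primer: TAATCACACATCAAAGATGG. This occurs on the top strand at positions 168–187.
The product runs from position 91 to position 187, so its length is 187 − 91 + 1 = 97 bp.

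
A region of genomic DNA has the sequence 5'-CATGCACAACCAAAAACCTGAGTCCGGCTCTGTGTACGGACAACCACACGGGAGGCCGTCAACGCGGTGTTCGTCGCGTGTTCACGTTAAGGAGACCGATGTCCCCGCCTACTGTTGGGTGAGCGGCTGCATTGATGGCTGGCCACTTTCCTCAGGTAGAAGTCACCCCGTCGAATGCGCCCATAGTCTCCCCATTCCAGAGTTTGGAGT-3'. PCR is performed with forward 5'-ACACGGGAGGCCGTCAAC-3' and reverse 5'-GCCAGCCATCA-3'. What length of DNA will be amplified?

98 bp

Forward primer ACACGGGAGGCCGTCAAC is found on the top strand at positions 46–63.
Taking the reverse complement of GCCAGCCATCA gives TGATGGCTGGC, found at positions 133–143 on the template; the primer anneals here to the top strand with its 3' end pointing upstream.
Product length = (reverse-primer end) − (forward-primer start) + 1 = 143 − 46 + 1 = 98 bp.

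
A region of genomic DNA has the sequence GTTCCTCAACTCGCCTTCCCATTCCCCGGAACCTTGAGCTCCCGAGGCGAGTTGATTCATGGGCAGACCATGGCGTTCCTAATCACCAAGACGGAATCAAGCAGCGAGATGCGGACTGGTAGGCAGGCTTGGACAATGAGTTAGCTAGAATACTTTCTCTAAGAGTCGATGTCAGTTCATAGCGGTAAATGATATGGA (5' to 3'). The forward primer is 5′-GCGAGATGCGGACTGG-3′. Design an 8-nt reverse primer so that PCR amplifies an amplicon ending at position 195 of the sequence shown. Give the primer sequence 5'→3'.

5'-ATATCATT-3'

The forward primer binds at positions 104–119; the product's 3' end on the top strand is position 195.
The reverse primer anneals to the top strand over positions 188–195, i.e. to AATGATAT.
Its sequence written 5'→3' is the reverse complement: ATATCATT.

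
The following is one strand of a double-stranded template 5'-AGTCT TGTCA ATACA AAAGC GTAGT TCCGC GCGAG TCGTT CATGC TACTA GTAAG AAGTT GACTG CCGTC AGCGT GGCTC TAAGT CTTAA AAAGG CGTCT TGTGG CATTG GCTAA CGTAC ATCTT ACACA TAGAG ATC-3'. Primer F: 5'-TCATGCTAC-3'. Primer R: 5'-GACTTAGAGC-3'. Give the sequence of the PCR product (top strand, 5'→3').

5'-TCATGCTACTAGTAAGAAGTTGACTGCCGTCAGCGTGGCTCTAAGTC-3'

Scanning the template, TCATGCTAC occurs at positions 40–48; this primer anneals to the bottom strand there with its 3' end pointing downstream.
Taking the reverse complement of GACTTAGAGC gives GCTCTAAGTC, found at positions 77–86 on the template; the primer anneals here to the top strand with its 3' end pointing upstream.
The product is the template from position 40 through 86 (47 bp).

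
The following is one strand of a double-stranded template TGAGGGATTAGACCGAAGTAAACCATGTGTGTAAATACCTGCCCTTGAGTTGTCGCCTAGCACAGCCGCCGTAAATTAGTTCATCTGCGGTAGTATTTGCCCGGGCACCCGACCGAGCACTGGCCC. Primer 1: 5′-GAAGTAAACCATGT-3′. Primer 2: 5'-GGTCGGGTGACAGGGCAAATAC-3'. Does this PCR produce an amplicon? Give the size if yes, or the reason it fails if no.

No product — primer 2 has no binding site in the template.

Primer 2 (GGTCGGGTGACAGGGCAAATAC) does not match the top strand, and its reverse complement GTATTTGCCCTGTCACCCGACC does not match either.
With no annealing site for primer 2, no amplification occurs.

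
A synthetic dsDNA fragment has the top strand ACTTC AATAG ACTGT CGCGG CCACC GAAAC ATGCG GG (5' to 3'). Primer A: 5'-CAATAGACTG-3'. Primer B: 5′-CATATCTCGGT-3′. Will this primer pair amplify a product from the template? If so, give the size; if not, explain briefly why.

No product — primer B has no binding site in the template.

Primer B (CATATCTCGGT) does not match the top strand, and its reverse complement ACCGAGATATG does not match either.
With no annealing site for primer B, no amplification occurs.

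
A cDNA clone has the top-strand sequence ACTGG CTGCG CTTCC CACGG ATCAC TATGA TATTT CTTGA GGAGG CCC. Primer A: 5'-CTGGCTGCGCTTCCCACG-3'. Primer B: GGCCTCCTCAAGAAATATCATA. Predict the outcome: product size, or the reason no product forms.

Primer A (CTGGCTGCGCTTCCCACG) matches the top strand at positions 2–19; it acts as a forward primer.
Primer B's reverse complement is TATGATATTTCTTGAGGAGGCC, matching the top strand at positions 26–47; it acts as a reverse primer.
The 3' ends face each other across positions 2–47, giving a 46 bp product.

Yes — a 46 bp product.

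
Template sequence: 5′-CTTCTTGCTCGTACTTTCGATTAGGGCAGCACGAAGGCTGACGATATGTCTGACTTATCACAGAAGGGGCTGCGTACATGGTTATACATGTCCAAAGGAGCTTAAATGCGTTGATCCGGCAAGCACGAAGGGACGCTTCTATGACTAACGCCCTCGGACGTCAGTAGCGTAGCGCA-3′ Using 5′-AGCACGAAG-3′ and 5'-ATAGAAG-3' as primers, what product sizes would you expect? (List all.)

115 bp, 21 bp

The forward primer AGCACGAAG matches the top strand at positions 28–36, 122–130.
The reverse primer's reverse complement is CTTCTAT, matching at positions 136–142.
Each forward site pairs with the reverse site to give a product ending at position 142: sizes 115, 21 bp.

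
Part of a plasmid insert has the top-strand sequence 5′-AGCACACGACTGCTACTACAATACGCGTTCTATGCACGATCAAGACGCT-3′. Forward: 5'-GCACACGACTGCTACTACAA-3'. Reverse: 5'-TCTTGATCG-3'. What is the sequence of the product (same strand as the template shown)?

Scanning the template, GCACACGACTGCTACTACAA occurs at positions 2–21; this primer anneals to the bottom strand there with its 3' end pointing downstream.
Reverse complement of the reverse primer: CGATCAAGA. This occurs on the top strand at positions 37–45.
The product is the template from position 2 through 45 (44 bp).

5'-GCACACGACTGCTACTACAATACGCGTTCTATGCACGATCAAGA-3'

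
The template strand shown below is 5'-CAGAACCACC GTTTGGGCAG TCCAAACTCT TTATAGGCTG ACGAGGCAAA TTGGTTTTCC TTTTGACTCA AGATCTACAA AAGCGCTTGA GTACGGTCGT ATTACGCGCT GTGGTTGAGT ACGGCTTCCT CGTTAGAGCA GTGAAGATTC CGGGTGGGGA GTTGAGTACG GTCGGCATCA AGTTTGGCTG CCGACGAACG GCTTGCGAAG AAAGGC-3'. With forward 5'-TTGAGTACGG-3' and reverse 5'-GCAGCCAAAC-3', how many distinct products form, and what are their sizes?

The forward primer TTGAGTACGG matches the top strand at positions 87–96, 115–124, 162–171.
The reverse primer's reverse complement is GTTTGGCTGC, matching at positions 182–191.
Each forward site pairs with the reverse site to give a product ending at position 191: sizes 105, 77, 30 bp.

Three products: 105 bp, 77 bp, 30 bp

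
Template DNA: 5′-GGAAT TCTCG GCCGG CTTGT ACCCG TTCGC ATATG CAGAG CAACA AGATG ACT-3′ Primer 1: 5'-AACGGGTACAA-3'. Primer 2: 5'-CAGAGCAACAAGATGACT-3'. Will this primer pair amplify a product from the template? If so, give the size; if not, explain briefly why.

No product — the primers' 3' ends point away from each other.

Primer 1 (AACGGGTACAA) has reverse complement TTGTACCCGTT, which matches the top strand at positions 17–27; primer 1 anneals to the top strand there with its 3' end pointing upstream toward position 17.
Primer 2 (CAGAGCAACAAGATGACT) matches the top strand directly at positions 36–53; it anneals to the bottom strand with its 3' end pointing downstream toward position 53.
The 3' ends diverge (primer 1 extends toward position 1, primer 2 toward position 53), so the primers never converge on a shared product.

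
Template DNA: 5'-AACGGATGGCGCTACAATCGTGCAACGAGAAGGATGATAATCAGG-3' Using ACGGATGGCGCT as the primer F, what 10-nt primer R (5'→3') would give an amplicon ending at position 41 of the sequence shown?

The forward primer binds at positions 2–13; the product's 3' end on the top strand is position 41.
The reverse primer anneals to the top strand over positions 32–41, i.e. to GGATGATAAT.
Its sequence written 5'→3' is the reverse complement: ATTATCATCC.

5'-ATTATCATCC-3'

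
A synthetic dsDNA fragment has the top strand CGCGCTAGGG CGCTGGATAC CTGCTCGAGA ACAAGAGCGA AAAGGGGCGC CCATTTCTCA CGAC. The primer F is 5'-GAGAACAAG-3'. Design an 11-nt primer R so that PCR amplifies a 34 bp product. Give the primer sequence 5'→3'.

The forward primer binds at positions 27–35, so a 34 bp product ends at position 27 + 34 − 1 = 60.
The reverse primer anneals to the top strand over positions 50–60, i.e. to CCCATTTCTCA.
Its sequence written 5'→3' is the reverse complement: TGAGAAATGGG.

5'-TGAGAAATGGG-3'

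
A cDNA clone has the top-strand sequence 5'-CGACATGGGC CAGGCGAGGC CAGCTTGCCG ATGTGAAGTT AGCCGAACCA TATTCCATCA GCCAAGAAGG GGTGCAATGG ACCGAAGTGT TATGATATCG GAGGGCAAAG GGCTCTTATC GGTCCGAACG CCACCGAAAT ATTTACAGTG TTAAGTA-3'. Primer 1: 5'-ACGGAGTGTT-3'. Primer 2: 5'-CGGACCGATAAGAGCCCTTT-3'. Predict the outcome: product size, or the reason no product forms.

Primer 1 (ACGGAGTGTT) does not match the top strand, and its reverse complement AACACTCCGT does not match either.
With no annealing site for primer 1, no amplification occurs.

No product — primer 1 has no binding site in the template.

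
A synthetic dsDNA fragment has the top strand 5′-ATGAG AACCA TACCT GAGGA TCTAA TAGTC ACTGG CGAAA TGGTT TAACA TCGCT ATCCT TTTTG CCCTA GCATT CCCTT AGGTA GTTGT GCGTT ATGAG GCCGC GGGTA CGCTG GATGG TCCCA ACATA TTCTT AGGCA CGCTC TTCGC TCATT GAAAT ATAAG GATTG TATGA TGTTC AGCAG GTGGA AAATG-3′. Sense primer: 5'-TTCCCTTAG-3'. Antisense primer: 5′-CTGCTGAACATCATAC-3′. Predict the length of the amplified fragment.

Forward primer TTCCCTTAG is found on the top strand at positions 74–82.
Reverse complement of the reverse primer: GTATGATGTTCAGCAG. This occurs on the top strand at positions 170–185.
Amplicon spans positions 74–185: 112 bp.

112 bp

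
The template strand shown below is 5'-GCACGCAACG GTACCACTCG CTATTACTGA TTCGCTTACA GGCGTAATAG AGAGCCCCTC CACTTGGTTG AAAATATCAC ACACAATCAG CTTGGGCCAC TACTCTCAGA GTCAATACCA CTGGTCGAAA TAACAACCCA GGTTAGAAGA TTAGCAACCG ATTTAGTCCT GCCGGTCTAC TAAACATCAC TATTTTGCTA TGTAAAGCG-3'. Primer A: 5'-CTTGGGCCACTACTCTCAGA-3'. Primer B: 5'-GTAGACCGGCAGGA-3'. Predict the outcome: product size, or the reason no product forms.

Primer A (CTTGGGCCACTACTCTCAGA) matches the top strand at positions 91–110; it acts as a forward primer.
Primer B's reverse complement is TCCTGCCGGTCTAC, matching the top strand at positions 167–180; it acts as a reverse primer.
The 3' ends face each other across positions 91–180, giving a 90 bp product.

Yes — a 90 bp product.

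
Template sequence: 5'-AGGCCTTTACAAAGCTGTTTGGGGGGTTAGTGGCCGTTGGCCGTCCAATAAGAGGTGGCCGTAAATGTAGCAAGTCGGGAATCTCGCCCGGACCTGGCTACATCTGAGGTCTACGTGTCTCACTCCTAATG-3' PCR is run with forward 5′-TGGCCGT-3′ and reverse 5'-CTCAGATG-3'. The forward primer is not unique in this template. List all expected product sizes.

78 bp, 71 bp, 53 bp

The forward primer TGGCCGT matches the top strand at positions 31–37, 38–44, 56–62.
The reverse primer's reverse complement is CATCTGAG, matching at positions 101–108.
Each forward site pairs with the reverse site to give a product ending at position 108: sizes 78, 71, 53 bp.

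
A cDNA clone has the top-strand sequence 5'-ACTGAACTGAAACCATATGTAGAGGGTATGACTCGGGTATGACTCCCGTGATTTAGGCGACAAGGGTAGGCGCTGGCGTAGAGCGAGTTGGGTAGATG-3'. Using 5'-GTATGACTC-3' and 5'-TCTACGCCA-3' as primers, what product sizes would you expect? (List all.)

57 bp, 46 bp

The forward primer GTATGACTC matches the top strand at positions 26–34, 37–45.
The reverse primer's reverse complement is TGGCGTAGA, matching at positions 74–82.
Each forward site pairs with the reverse site to give a product ending at position 82: sizes 57, 46 bp.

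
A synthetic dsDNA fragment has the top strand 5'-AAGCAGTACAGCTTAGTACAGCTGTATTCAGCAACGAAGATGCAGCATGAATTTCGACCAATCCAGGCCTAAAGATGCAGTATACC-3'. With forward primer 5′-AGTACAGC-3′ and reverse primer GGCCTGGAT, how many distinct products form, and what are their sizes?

The forward primer AGTACAGC matches the top strand at positions 5–12, 15–22.
The reverse primer's reverse complement is ATCCAGGCC, matching at positions 61–69.
Each forward site pairs with the reverse site to give a product ending at position 69: sizes 65, 55 bp.

Two products: 65 bp, 55 bp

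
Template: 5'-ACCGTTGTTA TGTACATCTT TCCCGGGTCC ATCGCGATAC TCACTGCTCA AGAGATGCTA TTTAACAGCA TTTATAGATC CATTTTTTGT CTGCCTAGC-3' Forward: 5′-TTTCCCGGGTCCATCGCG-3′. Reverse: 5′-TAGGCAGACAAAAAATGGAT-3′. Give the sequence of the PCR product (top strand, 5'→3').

5'-TTTCCCGGGTCCATCGCGATACTCACTGCTCAAGAGATGCTATTTAACAGCATTTATAGATCCATTTTTTGTCTGCCTA-3'

The forward primer matches the template at positions 19–36.
Taking the reverse complement of TAGGCAGACAAAAAATGGAT gives ATCCATTTTTTGTCTGCCTA, found at positions 78–97 on the template; the primer anneals here to the top strand with its 3' end pointing upstream.
The product is the template from position 19 through 97 (79 bp).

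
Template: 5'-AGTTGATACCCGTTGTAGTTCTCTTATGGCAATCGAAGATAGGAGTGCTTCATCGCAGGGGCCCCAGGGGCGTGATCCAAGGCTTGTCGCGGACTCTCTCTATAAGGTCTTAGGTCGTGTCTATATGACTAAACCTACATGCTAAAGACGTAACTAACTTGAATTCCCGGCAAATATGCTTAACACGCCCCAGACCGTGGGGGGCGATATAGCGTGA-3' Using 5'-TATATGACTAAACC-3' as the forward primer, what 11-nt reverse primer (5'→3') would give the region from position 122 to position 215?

5'-ACGCTATATCG-3'

The product's 3' end on the top strand is position 215.
The reverse primer anneals to the top strand over positions 205–215, i.e. to CGATATAGCGT.
Its sequence written 5'→3' is the reverse complement: ACGCTATATCG.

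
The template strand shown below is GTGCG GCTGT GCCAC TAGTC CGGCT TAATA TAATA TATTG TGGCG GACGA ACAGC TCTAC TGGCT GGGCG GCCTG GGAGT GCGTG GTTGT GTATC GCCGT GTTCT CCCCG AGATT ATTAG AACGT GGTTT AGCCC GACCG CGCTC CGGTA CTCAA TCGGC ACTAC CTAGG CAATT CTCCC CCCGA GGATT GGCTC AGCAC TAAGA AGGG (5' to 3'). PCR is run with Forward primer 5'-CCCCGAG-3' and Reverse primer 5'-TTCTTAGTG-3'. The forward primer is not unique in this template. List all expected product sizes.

The forward primer CCCCGAG matches the top strand at positions 106–112, 180–186.
The reverse primer's reverse complement is CACTAAGAA, matching at positions 198–206.
Each forward site pairs with the reverse site to give a product ending at position 206: sizes 101, 27 bp.

101 bp, 27 bp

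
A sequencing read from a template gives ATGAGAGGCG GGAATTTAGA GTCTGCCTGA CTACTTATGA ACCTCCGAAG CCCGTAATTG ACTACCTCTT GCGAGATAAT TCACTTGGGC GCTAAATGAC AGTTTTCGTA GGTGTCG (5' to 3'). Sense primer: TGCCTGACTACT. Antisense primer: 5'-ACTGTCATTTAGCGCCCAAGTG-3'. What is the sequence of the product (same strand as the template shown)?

5'-TGCCTGACTACTTATGAACCTCCGAAGCCCGTAATTGACTACCTCTTGCGAGATAATTCACTTGGGCGCTAAATGACAGT-3'

Forward primer TGCCTGACTACT is found on the top strand at positions 24–35.
The reverse primer's reverse complement is CACTTGGGCGCTAAATGACAGT, which matches the template at positions 82–103.
The product is the template from position 24 through 103 (80 bp).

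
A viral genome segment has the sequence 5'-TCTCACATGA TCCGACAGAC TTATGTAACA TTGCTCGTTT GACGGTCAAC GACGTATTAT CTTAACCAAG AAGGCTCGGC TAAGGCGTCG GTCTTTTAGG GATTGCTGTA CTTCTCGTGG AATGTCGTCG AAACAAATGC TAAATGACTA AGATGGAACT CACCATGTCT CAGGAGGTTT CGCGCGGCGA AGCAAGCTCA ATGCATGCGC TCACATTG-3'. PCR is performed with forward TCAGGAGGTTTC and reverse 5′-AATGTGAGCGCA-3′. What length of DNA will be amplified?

Scanning the template, TCAGGAGGTTTC occurs at positions 170–181; this primer anneals to the bottom strand there with its 3' end pointing downstream.
Taking the reverse complement of AATGTGAGCGCA gives TGCGCTCACATT, found at positions 206–217 on the template; the primer anneals here to the top strand with its 3' end pointing upstream.
The product runs from position 170 to position 217, so its length is 217 − 170 + 1 = 48 bp.

48 bp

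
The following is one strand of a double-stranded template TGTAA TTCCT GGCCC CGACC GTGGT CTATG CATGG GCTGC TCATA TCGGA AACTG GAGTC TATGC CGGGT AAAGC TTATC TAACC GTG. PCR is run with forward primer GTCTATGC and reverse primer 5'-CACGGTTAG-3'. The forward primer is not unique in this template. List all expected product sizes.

The forward primer GTCTATGC matches the top strand at positions 24–31, 58–65.
The reverse primer's reverse complement is CTAACCGTG, matching at positions 80–88.
Each forward site pairs with the reverse site to give a product ending at position 88: sizes 65, 31 bp.

65 bp, 31 bp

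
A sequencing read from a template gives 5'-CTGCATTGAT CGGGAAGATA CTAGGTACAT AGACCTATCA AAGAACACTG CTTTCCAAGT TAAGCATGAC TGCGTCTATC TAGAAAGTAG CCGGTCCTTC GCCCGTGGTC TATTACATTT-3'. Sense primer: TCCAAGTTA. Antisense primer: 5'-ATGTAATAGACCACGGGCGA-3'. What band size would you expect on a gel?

Forward primer TCCAAGTTA is found on the top strand at positions 54–62.
Reverse complement of the reverse primer: TCGCCCGTGGTCTATTACAT. This occurs on the top strand at positions 99–118.
Amplicon spans positions 54–118: 65 bp.

65 bp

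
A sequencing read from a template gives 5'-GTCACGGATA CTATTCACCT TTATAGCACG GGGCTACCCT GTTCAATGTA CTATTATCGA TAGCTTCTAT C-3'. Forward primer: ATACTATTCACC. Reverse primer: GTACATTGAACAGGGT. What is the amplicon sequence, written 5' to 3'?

The forward primer matches the template at positions 8–19.
Reverse complement of the reverse primer: ACCCTGTTCAATGTAC. This occurs on the top strand at positions 36–51.
The product is the template from position 8 through 51 (44 bp).

5'-ATACTATTCACCTTTATAGCACGGGGCTACCCTGTTCAATGTAC-3'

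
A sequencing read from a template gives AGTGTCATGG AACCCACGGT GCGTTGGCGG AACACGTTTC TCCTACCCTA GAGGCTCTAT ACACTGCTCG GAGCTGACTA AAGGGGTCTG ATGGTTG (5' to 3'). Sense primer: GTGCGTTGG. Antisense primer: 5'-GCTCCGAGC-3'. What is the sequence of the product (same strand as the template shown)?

5'-GTGCGTTGGCGGAACACGTTTCTCCTACCCTAGAGGCTCTATACACTGCTCGGAGC-3'

The forward primer matches the template at positions 19–27.
Taking the reverse complement of GCTCCGAGC gives GCTCGGAGC, found at positions 66–74 on the template; the primer anneals here to the top strand with its 3' end pointing upstream.
The product is the template from position 19 through 74 (56 bp).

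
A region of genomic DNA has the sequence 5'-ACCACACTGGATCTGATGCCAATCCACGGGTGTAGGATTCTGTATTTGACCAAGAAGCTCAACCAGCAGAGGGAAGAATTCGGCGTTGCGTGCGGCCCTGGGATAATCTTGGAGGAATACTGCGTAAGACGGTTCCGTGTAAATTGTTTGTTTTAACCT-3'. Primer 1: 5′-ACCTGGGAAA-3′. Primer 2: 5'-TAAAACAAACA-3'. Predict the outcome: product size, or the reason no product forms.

No product — primer 1 has no binding site in the template.

Primer 1 (ACCTGGGAAA) does not match the top strand, and its reverse complement TTTCCCAGGT does not match either.
With no annealing site for primer 1, no amplification occurs.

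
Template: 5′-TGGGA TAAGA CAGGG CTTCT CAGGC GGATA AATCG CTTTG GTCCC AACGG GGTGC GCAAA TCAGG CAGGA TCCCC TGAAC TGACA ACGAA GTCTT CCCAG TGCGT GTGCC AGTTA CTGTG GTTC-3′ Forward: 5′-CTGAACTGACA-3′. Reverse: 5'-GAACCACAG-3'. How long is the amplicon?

Forward primer CTGAACTGACA is found on the top strand at positions 75–85.
The reverse primer's reverse complement is CTGTGGTTC, which matches the template at positions 116–124.
The product runs from position 75 to position 124, so its length is 124 − 75 + 1 = 50 bp.

50 bp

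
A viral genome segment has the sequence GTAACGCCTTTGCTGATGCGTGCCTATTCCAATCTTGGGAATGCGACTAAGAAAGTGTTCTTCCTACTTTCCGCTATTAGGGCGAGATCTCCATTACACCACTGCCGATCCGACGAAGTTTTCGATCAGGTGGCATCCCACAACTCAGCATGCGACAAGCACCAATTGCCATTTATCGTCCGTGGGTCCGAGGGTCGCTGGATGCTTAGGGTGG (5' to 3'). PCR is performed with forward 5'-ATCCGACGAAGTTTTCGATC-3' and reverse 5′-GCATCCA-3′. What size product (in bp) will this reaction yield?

The forward primer matches the template at positions 108–127.
Reverse complement of the reverse primer: TGGATGC. This occurs on the top strand at positions 199–205.
The product runs from position 108 to position 205, so its length is 205 − 108 + 1 = 98 bp.

98 bp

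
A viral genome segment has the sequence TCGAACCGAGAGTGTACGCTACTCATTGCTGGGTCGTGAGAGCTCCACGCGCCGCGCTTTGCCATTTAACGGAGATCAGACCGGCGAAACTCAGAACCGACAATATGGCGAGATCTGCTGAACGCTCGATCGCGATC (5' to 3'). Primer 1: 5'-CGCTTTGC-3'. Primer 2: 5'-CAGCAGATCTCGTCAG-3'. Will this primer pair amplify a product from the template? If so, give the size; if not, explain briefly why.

No product — primer 2 has no binding site in the template.

Primer 2 (CAGCAGATCTCGTCAG) does not match the top strand, and its reverse complement CTGACGAGATCTGCTG does not match either.
With no annealing site for primer 2, no amplification occurs.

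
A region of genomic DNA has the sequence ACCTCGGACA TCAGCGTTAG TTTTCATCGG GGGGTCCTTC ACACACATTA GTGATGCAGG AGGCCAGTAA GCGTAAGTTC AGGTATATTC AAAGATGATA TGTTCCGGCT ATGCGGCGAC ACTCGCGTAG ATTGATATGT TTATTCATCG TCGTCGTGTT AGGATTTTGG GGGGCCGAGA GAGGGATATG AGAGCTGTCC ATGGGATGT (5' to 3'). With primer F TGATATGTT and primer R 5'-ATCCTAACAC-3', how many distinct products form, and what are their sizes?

The forward primer TGATATGTT matches the top strand at positions 96–104, 133–141.
The reverse primer's reverse complement is GTGTTAGGAT, matching at positions 156–165.
Each forward site pairs with the reverse site to give a product ending at position 165: sizes 70, 33 bp.

Two products: 70 bp, 33 bp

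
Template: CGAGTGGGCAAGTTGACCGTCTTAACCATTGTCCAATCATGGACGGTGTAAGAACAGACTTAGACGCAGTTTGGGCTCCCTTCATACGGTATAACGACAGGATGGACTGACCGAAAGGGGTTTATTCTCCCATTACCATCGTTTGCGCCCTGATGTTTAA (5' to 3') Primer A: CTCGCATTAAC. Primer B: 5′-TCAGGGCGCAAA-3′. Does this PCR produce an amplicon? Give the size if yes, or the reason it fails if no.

No product — primer A has no binding site in the template.

Primer A (CTCGCATTAAC) does not match the top strand, and its reverse complement GTTAATGCGAG does not match either.
With no annealing site for primer A, no amplification occurs.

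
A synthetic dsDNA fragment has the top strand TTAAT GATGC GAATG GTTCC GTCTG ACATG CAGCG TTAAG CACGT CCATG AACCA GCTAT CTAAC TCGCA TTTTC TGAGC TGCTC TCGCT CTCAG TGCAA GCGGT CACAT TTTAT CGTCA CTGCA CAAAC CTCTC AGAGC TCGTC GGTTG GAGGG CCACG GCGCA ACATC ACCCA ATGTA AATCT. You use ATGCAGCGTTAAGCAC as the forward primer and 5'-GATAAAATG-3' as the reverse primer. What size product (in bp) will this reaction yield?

Scanning the template, ATGCAGCGTTAAGCAC occurs at positions 28–43; this primer anneals to the bottom strand there with its 3' end pointing downstream.
The reverse primer's reverse complement is CATTTTATC, which matches the template at positions 108–116.
Product length = (reverse-primer end) − (forward-primer start) + 1 = 116 − 28 + 1 = 89 bp.

89 bp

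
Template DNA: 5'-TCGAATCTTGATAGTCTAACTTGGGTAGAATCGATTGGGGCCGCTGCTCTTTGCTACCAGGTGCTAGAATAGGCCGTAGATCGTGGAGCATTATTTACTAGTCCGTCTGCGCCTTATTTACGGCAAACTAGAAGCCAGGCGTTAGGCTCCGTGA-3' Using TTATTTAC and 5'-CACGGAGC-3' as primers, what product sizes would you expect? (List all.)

The forward primer TTATTTAC matches the top strand at positions 91–98, 114–121.
The reverse primer's reverse complement is GCTCCGTG, matching at positions 146–153.
Each forward site pairs with the reverse site to give a product ending at position 153: sizes 63, 40 bp.

63 bp, 40 bp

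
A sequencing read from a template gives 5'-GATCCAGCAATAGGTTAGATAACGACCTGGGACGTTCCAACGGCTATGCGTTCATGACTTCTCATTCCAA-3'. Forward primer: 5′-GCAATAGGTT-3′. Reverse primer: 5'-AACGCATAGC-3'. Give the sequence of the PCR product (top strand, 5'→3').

Scanning the template, GCAATAGGTT occurs at positions 7–16; this primer anneals to the bottom strand there with its 3' end pointing downstream.
The reverse primer's reverse complement is GCTATGCGTT, which matches the template at positions 43–52.
The product is the template from position 7 through 52 (46 bp).

5'-GCAATAGGTTAGATAACGACCTGGGACGTTCCAACGGCTATGCGTT-3'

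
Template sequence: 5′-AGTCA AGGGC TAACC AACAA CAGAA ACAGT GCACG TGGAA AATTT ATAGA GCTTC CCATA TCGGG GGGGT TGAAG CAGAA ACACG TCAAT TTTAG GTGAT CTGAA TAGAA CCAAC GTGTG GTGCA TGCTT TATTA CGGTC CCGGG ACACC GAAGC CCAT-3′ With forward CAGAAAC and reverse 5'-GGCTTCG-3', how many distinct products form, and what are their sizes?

Two products: 136 bp, 81 bp

The forward primer CAGAAAC matches the top strand at positions 21–27, 76–82.
The reverse primer's reverse complement is CGAAGCC, matching at positions 150–156.
Each forward site pairs with the reverse site to give a product ending at position 156: sizes 136, 81 bp.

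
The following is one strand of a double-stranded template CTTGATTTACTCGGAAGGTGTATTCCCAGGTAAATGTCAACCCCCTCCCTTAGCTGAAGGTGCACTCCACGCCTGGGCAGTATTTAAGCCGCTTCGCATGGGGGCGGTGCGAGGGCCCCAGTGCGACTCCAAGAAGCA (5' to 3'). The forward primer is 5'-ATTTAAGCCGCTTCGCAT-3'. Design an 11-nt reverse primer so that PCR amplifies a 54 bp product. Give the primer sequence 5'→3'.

5'-TTCTTGGAGTC-3'

The forward primer binds at positions 82–99, so a 54 bp product ends at position 82 + 54 − 1 = 135.
The reverse primer anneals to the top strand over positions 125–135, i.e. to GACTCCAAGAA.
Its sequence written 5'→3' is the reverse complement: TTCTTGGAGTC.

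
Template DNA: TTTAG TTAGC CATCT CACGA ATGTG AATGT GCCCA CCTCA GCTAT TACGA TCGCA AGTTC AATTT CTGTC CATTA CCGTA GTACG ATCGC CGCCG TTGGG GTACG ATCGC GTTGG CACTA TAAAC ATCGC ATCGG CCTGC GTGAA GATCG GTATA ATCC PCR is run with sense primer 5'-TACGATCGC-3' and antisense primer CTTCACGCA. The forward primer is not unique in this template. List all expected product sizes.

101 bp, 65 bp, 45 bp

The forward primer TACGATCGC matches the top strand at positions 46–54, 82–90, 102–110.
The reverse primer's reverse complement is TGCGTGAAG, matching at positions 138–146.
Each forward site pairs with the reverse site to give a product ending at position 146: sizes 101, 65, 45 bp.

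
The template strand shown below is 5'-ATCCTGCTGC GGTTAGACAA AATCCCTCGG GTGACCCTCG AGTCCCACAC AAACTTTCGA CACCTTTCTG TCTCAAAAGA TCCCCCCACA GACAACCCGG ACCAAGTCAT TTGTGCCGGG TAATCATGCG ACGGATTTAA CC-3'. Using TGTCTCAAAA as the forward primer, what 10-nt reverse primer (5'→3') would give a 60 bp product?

5'-CATGATTACC-3'

The forward primer binds at positions 69–78, so a 60 bp product ends at position 69 + 60 − 1 = 128.
The reverse primer anneals to the top strand over positions 119–128, i.e. to GGTAATCATG.
Its sequence written 5'→3' is the reverse complement: CATGATTACC.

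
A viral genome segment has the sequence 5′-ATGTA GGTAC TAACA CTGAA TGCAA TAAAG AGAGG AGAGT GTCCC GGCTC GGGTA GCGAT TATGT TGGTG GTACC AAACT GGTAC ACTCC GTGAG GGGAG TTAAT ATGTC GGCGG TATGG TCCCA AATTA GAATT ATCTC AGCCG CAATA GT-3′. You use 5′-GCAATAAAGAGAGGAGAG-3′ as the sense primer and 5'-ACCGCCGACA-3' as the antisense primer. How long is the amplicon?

95 bp

The forward primer matches the template at positions 22–39.
The reverse primer's reverse complement is TGTCGGCGGT, which matches the template at positions 107–116.
The product runs from position 22 to position 116, so its length is 116 − 22 + 1 = 95 bp.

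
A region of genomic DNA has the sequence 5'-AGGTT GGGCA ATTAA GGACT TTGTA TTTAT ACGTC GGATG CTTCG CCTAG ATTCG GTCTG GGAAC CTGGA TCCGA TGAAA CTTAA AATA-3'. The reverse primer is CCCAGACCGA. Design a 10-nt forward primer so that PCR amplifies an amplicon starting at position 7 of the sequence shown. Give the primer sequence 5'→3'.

5'-GGCAATTAAG-3'

The reverse primer's reverse complement TCGGTCTGGG matches the template at positions 53–62; the product starts at position 7.
The forward primer is identical to the top strand over positions 7–16: GGCAATTAAG.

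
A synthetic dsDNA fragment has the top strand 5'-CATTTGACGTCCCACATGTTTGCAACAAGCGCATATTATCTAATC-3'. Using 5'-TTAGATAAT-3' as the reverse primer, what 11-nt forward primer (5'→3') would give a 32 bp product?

The reverse primer's reverse complement ATTATCTAA matches the template at positions 35–43, so the product ends at position 43.
A 32 bp product then starts at position 43 − 32 + 1 = 12.
The forward primer is identical to the top strand there: CCACATGTTTG.

5'-CCACATGTTTG-3'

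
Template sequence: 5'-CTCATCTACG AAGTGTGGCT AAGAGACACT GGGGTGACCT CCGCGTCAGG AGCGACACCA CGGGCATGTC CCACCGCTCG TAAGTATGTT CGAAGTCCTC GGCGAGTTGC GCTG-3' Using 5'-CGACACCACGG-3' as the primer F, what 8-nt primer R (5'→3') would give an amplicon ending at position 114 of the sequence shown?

5'-CAGCGCAA-3'

The forward primer binds at positions 53–63; the product's 3' end on the top strand is position 114.
The reverse primer anneals to the top strand over positions 107–114, i.e. to TTGCGCTG.
Its sequence written 5'→3' is the reverse complement: CAGCGCAA.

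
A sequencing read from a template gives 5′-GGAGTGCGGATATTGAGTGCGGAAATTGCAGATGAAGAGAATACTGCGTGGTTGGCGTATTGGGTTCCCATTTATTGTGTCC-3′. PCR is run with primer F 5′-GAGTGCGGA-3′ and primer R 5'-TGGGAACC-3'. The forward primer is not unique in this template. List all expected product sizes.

The forward primer GAGTGCGGA matches the top strand at positions 2–10, 15–23.
The reverse primer's reverse complement is GGTTCCCA, matching at positions 63–70.
Each forward site pairs with the reverse site to give a product ending at position 70: sizes 69, 56 bp.

69 bp, 56 bp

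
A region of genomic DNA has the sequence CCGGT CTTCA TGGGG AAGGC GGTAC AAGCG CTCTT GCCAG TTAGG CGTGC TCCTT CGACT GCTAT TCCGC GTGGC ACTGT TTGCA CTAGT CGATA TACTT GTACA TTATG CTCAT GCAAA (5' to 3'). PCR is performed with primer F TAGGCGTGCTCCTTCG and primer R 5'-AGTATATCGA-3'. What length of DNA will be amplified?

The forward primer matches the template at positions 42–57.
Reverse complement of the reverse primer: TCGATATACT. This occurs on the top strand at positions 90–99.
The product runs from position 42 to position 99, so its length is 99 − 42 + 1 = 58 bp.

58 bp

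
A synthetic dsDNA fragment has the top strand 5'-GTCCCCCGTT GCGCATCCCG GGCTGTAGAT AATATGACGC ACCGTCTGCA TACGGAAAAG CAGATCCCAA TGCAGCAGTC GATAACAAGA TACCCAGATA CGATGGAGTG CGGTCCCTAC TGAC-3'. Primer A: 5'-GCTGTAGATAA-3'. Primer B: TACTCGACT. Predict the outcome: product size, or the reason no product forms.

No product — primer B has no binding site in the template.

Primer B (TACTCGACT) does not match the top strand, and its reverse complement AGTCGAGTA does not match either.
With no annealing site for primer B, no amplification occurs.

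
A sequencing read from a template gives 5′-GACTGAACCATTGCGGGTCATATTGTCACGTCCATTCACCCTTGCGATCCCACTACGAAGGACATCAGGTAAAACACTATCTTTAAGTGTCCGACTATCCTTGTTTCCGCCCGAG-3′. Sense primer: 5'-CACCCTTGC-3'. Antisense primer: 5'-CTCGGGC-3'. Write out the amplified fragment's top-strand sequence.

The forward primer matches the template at positions 37–45.
Reverse complement of the reverse primer: GCCCGAG. This occurs on the top strand at positions 109–115.
The product is the template from position 37 through 115 (79 bp).

5'-CACCCTTGCGATCCCACTACGAAGGACATCAGGTAAAACACTATCTTTAAGTGTCCGACTATCCTTGTTTCCGCCCGAG-3'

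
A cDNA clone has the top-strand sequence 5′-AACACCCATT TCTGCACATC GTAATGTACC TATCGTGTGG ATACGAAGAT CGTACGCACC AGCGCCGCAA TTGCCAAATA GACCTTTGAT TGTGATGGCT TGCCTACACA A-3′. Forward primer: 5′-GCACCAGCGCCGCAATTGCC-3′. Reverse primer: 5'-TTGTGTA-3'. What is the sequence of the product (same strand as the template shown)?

5'-GCACCAGCGCCGCAATTGCCAAATAGACCTTTGATTGTGATGGCTTGCCTACACAA-3'

Scanning the template, GCACCAGCGCCGCAATTGCC occurs at positions 56–75; this primer anneals to the bottom strand there with its 3' end pointing downstream.
Taking the reverse complement of TTGTGTA gives TACACAA, found at positions 105–111 on the template; the primer anneals here to the top strand with its 3' end pointing upstream.
The product is the template from position 56 through 111 (56 bp).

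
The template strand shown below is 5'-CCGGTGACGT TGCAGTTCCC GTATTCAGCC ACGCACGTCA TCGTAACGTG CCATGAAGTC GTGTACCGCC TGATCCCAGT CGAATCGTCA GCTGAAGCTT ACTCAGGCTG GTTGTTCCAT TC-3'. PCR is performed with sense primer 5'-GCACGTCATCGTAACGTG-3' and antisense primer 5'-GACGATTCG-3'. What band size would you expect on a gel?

57 bp

The forward primer matches the template at positions 33–50.
The reverse primer's reverse complement is CGAATCGTC, which matches the template at positions 81–89.
Amplicon spans positions 33–89: 57 bp.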